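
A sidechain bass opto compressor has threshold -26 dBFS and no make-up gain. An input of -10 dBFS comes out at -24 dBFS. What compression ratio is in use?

Input overshoot = -10 − (-26) = 16 dB; output overshoot = -24 − (-26) = 2 dB.
Ratio = 16 / 2 = 8.

8:1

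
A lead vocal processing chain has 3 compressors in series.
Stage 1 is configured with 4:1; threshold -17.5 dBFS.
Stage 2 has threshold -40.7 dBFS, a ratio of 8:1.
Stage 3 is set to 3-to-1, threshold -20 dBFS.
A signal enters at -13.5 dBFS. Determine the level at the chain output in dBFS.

Stage 1: 4 dB above -17.5 dBFS, reduced 4:1 to 1 dB above → -16.5 dBFS.
Stage 2: -16.5 dBFS is 24.2 dB over -40.7 dBFS; at 8:1 that becomes 3.025 dB over, giving -37.675 dBFS.
Stage 3: below threshold (-37.675 ≤ -20); passes unchanged; output -37.675 dBFS.

-37.675 dBFS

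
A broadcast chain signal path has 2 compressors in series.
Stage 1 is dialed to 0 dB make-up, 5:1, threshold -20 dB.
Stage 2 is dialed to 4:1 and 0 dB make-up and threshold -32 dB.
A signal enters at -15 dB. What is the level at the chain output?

-28.75 dB

Stage 1: 5 dB above -20 dB, reduced 5:1 to 1 dB above → -19 dB.
Stage 2: -19 dB is 13 dB over -32 dB; at 4:1 that becomes 3.25 dB over, giving -28.75 dB.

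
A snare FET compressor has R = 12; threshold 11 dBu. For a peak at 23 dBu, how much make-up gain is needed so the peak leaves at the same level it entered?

Without make-up, output = threshold + overshoot/12 = 11 + 1 = 12 dBu.
Gap to target: 11 dB.

11 dB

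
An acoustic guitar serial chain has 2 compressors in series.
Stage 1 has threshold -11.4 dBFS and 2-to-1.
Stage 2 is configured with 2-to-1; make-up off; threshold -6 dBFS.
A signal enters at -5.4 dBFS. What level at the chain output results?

Stage 1: -5.4 dBFS is 6 dB over -11.4 dBFS; at 2:1 that becomes 3 dB over, giving -8.4 dBFS.
Stage 2: -8.4 dBFS is at or below the -6 dBFS threshold — no compression; output -8.4 dBFS.

-8.4 dBFS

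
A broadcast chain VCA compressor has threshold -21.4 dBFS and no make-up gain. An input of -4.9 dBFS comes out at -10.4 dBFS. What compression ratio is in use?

1.5:1

Input overshoot = -4.9 − (-21.4) = 16.5 dB; output overshoot = -10.4 − (-21.4) = 11 dB.
Ratio = 16.5 / 11 = 1.5.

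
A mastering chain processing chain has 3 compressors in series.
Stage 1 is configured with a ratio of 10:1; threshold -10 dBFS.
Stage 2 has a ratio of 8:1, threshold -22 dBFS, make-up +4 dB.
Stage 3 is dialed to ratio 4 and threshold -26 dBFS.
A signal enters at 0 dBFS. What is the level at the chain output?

Stage 1: 0 dBFS is 10 dB over -10 dBFS; at 10:1 that becomes 1 dB over, giving -9 dBFS.
Stage 2: 13 dB above -22 dBFS, reduced 8:1 to 1.625 dB above → -20.375 dBFS; +4 dB make-up → -16.375 dBFS.
Stage 3: -16.375 dBFS is 9.625 dB over -26 dBFS; at 4:1 that becomes 2.40625 dB over, giving -23.59375 dBFS.

-23.59375 dBFS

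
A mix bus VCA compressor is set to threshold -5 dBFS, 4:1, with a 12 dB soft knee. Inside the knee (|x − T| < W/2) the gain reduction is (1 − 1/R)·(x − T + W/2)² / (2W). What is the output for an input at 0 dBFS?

-3.78125 dBFS

x − T + W/2 = 0 − (-5) + 6 = 11.
GR = (1 − 1/4) × 11² / 24 = 0.75 × 121 / 24 = 3.78125 dB.
Output = 0 − 3.78125 = -3.78125 dBFS.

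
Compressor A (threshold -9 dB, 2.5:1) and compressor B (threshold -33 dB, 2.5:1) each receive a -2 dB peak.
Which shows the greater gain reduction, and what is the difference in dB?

B, by 14.4 dB

A: overshoot 7 dB → output overshoot 2.8 dB → GR 4.2 dB.
B: overshoot 31 dB → output overshoot 12.4 dB → GR 18.6 dB.
B reduces 14.4 dB more.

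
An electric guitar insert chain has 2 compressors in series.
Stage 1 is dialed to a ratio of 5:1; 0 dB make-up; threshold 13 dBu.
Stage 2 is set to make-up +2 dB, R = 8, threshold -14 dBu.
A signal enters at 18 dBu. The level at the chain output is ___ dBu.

Stage 1: 18 dBu is 5 dB over 13 dBu; at 5:1 that becomes 1 dB over, giving 14 dBu.
Stage 2: overshoot 28 dB → 28/8 = 3.5 dB → -10.5 dBu; +2 dB make-up → -8.5 dBu.

-8.5 dBu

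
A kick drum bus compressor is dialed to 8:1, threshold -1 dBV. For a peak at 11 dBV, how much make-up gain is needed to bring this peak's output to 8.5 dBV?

Overshoot 12 dB → 12/8 = 1.5 dB after compression, so the compressed level is -1 + 1.5 = 0.5 dBV.
Make-up = target − compressed = 8.5 − 0.5 = 8 dB.

8 dB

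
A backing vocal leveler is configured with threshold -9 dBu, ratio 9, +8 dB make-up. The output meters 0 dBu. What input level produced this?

0 dBu

Before make-up, the level was 0 − 8 = -8 dBu.
The compressed level sits -8 − (-9) = 1 dB over threshold.
Before 9:1 compression the overshoot was 1 × 9 = 9 dB, so input = -9 + 9 = 0 dBu.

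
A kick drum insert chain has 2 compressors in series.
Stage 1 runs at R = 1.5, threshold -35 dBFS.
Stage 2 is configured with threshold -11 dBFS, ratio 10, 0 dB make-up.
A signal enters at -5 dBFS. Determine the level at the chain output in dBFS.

Stage 1: 30 dB above -35 dBFS, reduced 1.5:1 to 20 dB above → -15 dBFS.
Stage 2: below threshold (-15 ≤ -11); passes unchanged; output -15 dBFS.

-15 dBFS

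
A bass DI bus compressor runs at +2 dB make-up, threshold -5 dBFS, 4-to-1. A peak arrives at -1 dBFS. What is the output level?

-2 dBFS

The input is 4 dB above the -5 dBFS threshold.
The 4 dB excess becomes 1 dB after 4:1 reduction.
So the level is -5 + 1 = -4 dBFS; make-up adds 2 dB, giving -2 dBFS.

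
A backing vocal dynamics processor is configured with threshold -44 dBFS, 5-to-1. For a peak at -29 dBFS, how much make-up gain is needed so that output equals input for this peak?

Without make-up, output = threshold + overshoot/5 = -44 + 3 = -41 dBFS.
Gap to target: 12 dB.

12 dB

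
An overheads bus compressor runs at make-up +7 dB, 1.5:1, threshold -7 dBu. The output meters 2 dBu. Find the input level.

-4 dBu

Stripping the +7 dB make-up gives -5 dBu at the gain stage.
That's 2 dB above the -7 dBu threshold.
Before 1.5:1 compression the overshoot was 2 × 1.5 = 3 dB, so input = -7 + 3 = -4 dBu.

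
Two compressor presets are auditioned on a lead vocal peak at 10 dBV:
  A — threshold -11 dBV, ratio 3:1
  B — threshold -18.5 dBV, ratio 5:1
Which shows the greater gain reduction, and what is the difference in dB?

B, by 8.8 dB

A: 21 dB over, compressed to 7 dB over, so 14 dB of GR.
B: 28.5 dB over, compressed to 5.7 dB over, so 22.8 dB of GR.
B reduces 8.8 dB more.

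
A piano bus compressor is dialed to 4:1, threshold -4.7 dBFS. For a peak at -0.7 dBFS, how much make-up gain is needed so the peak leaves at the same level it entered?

Overshoot 4 dB → 4/4 = 1 dB after compression, so the compressed level is -4.7 + 1 = -3.7 dBFS.
Make-up = target − compressed = -0.7 − (-3.7) = 3 dB.

3 dB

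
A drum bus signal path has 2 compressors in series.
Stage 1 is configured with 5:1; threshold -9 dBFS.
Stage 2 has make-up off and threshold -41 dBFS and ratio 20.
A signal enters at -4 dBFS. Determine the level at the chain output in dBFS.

-39.35 dBFS

Stage 1: overshoot 5 dB → 5/5 = 1 dB → -8 dBFS.
Stage 2: overshoot 33 dB → 33/20 = 1.65 dB → -39.35 dBFS.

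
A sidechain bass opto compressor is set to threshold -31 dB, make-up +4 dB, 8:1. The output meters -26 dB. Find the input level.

-23 dB

Before make-up, the level was -26 − 4 = -30 dB.
The compressed level sits -30 − (-31) = 1 dB over threshold.
Before 8:1 compression the overshoot was 1 × 8 = 8 dB, so input = -31 + 8 = -23 dB.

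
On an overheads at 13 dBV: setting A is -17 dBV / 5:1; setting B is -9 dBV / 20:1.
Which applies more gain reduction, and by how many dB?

A: overshoot 30 dB → output overshoot 6 dB → GR 24 dB.
B: overshoot 22 dB → output overshoot 1.1 dB → GR 20.9 dB.
Difference: 3.1 dB in favour of A.

A, by 3.1 dB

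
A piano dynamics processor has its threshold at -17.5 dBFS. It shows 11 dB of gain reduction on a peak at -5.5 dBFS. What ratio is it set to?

Input overshoot = -5.5 − (-17.5) = 12 dB.
Output overshoot = 12 − 11 = 1 dB.
Ratio = input overshoot / output overshoot = 12 / 1 = 12.

12:1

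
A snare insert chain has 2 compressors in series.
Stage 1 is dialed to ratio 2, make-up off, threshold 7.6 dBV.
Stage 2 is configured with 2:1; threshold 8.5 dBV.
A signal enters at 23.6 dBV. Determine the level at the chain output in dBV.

12.05 dBV

Stage 1: 16 dB above 7.6 dBV, reduced 2:1 to 8 dB above → 15.6 dBV.
Stage 2: 7.1 dB above 8.5 dBV, reduced 2:1 to 3.55 dB above → 12.05 dBV.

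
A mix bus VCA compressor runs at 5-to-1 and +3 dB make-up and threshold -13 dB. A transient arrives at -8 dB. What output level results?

Overshoot: -8 − (-13) = 5 dB.
The 5 dB excess becomes 1 dB after 5:1 reduction.
That puts the output at -12 dB; make-up adds 3 dB, giving -9 dB.

-9 dB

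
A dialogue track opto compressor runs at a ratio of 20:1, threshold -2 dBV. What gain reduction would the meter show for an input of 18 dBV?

Overshoot = 18 − (-2) = 20 dB.
After 20:1 compression the overshoot becomes 20/20 = 1 dB.
GR = overshoot in − overshoot out = 20 − 1 = 19 dB.

19 dB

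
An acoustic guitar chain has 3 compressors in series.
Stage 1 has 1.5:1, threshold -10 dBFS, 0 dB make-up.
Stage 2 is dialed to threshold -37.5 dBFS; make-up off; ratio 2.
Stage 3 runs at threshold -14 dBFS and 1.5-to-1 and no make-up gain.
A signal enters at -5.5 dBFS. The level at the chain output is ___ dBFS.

-22.25 dBFS

Stage 1: -5.5 dBFS is 4.5 dB over -10 dBFS; at 1.5:1 that becomes 3 dB over, giving -7 dBFS.
Stage 2: overshoot 30.5 dB → 30.5/2 = 15.25 dB → -22.25 dBFS.
Stage 3: below threshold (-22.25 ≤ -14); passes unchanged; output -22.25 dBFS.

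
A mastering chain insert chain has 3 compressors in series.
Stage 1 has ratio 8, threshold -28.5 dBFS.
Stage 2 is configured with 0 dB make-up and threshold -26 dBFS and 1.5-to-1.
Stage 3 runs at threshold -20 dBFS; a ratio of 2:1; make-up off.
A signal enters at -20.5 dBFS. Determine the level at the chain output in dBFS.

Stage 1: -20.5 dBFS is 8 dB over -28.5 dBFS; at 8:1 that becomes 1 dB over, giving -27.5 dBFS.
Stage 2: -27.5 dBFS ≤ -26 dBFS, so stage 2 doesn't engage; output -27.5 dBFS.
Stage 3: -27.5 dBFS is at or below the -20 dBFS threshold — no compression; output -27.5 dBFS.

-27.5 dBFS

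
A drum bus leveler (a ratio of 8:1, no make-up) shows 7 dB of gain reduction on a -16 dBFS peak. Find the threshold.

-24 dBFS

Gain reduction = -16 − (-23) = 7 dB; output overshoot = GR / (R − 1) = 7 / 7 = 1 dB.
Threshold = output − output overshoot = -23 − 1 = -24 dBFS.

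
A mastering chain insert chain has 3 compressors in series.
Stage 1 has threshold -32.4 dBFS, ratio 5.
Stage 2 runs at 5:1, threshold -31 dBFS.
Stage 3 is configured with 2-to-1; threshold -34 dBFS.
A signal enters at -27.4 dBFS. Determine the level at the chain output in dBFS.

-32.7 dBFS

Stage 1: overshoot 5 dB → 5/5 = 1 dB → -31.4 dBFS.
Stage 2: -31.4 dBFS ≤ -31 dBFS, so stage 2 doesn't engage; output -31.4 dBFS.
Stage 3: overshoot 2.6 dB → 2.6/2 = 1.3 dB → -32.7 dBFS.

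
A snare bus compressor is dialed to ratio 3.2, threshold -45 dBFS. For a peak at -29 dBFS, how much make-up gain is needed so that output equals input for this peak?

11 dB

The peak compresses to -45 + 16/3.2 = -40 dBFS.
To reach -29 dBFS requires -29 − (-40) = 11 dB of make-up.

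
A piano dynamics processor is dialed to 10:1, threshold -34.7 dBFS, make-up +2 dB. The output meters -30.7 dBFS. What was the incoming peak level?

-14.7 dBFS

Remove make-up: -30.7 − 2 = -32.7 dBFS.
The compressed level sits -32.7 − (-34.7) = 2 dB over threshold.
Undo the ratio: input overshoot = 2 × 10 = 20 dB, giving input = -14.7 dBFS.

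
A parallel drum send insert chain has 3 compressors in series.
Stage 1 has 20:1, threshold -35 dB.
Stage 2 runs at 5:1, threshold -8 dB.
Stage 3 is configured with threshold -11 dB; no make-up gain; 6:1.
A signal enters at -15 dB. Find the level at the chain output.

-34 dB

Stage 1: -15 dB is 20 dB over -35 dB; at 20:1 that becomes 1 dB over, giving -34 dB.
Stage 2: -34 dB is at or below the -8 dB threshold — no compression; output -34 dB.
Stage 3: -34 dB is at or below the -11 dB threshold — no compression; output -34 dB.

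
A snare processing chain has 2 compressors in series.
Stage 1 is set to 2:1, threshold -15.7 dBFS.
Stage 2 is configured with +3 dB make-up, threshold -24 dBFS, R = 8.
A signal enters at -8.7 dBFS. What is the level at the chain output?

Stage 1: -8.7 dBFS is 7 dB over -15.7 dBFS; at 2:1 that becomes 3.5 dB over, giving -12.2 dBFS.
Stage 2: -12.2 dBFS is 11.8 dB over -24 dBFS; at 8:1 that becomes 1.475 dB over, giving -22.525 dBFS; +3 dB make-up → -19.525 dBFS.

-19.525 dBFS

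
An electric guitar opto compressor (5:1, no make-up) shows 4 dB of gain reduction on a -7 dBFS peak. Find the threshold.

Let T be the threshold. Output overshoot = (input overshoot)/R, so -11 − T = (-7 − T)/5.
5·(-11 − T) = -7 − T → 4·T = -55 − (-7) = -48.
T = -48/4 = -12 dBFS.

-12 dBFS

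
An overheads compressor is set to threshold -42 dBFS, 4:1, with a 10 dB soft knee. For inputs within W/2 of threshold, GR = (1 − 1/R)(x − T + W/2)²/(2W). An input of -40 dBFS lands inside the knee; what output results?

-41.8375 dBFS

x − T + W/2 = -40 − (-42) + 5 = 7.
GR = (1 − 1/4) × 7² / 20 = 0.75 × 49 / 20 = 1.8375 dB.
Output = -40 − 1.8375 = -41.8375 dBFS.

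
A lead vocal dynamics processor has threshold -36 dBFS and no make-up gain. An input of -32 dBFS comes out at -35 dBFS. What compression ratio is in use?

4:1

Input overshoot = -32 − (-36) = 4 dB; output overshoot = -35 − (-36) = 1 dB.
Ratio = 4 / 1 = 4.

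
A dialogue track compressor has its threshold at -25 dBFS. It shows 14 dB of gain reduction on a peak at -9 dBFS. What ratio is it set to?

8:1

Input overshoot = -9 − (-25) = 16 dB.
Output overshoot = 16 − 14 = 2 dB.
Ratio = input overshoot / output overshoot = 16 / 2 = 8.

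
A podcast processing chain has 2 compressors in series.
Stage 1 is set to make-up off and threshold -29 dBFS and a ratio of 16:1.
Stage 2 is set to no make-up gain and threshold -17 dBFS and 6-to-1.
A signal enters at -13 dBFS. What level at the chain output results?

-28 dBFS

Stage 1: overshoot 16 dB → 16/16 = 1 dB → -28 dBFS.
Stage 2: -28 dBFS ≤ -17 dBFS, so stage 2 doesn't engage; output -28 dBFS.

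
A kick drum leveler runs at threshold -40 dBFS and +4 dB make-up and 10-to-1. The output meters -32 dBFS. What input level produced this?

0 dBFS

Remove make-up: -32 − 4 = -36 dBFS.
The compressed level sits -36 − (-40) = 4 dB over threshold.
Undo the ratio: input overshoot = 4 × 10 = 40 dB, giving input = 0 dBFS.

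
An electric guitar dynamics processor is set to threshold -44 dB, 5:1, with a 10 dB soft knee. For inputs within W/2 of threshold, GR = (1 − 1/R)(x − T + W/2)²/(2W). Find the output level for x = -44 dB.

x − T + W/2 = -44 − (-44) + 5 = 5.
GR = (1 − 1/5) × 5² / 20 = 0.8 × 25 / 20 = 1 dB.
Output = -44 − 1 = -45 dB.

-45 dB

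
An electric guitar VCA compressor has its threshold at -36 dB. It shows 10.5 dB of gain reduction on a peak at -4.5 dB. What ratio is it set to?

1.5:1

Input overshoot = -4.5 − (-36) = 31.5 dB.
Output overshoot = 31.5 − 10.5 = 21 dB.
Ratio = input overshoot / output overshoot = 31.5 / 21 = 1.5.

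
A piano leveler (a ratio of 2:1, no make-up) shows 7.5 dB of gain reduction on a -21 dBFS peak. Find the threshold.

Let T be the threshold. Output overshoot = (input overshoot)/R, so -28.5 − T = (-21 − T)/2.
2·(-28.5 − T) = -21 − T → 1·T = -57 − (-21) = -36.
T = -36/1 = -36 dBFS.

-36 dBFS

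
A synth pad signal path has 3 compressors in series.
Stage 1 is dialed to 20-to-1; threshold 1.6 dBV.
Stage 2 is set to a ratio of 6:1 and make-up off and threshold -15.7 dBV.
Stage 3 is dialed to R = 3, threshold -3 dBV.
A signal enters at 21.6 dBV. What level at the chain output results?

Stage 1: overshoot 20 dB → 20/20 = 1 dB → 2.6 dBV.
Stage 2: 2.6 dBV is 18.3 dB over -15.7 dBV; at 6:1 that becomes 3.05 dB over, giving -12.65 dBV.
Stage 3: -12.65 dBV is at or below the -3 dBV threshold — no compression; output -12.65 dBV.

-12.65 dBV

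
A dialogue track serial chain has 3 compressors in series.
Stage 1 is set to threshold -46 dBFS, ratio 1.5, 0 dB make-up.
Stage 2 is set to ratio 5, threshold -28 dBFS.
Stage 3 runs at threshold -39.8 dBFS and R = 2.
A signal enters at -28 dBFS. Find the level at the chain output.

-36.9 dBFS

Stage 1: 18 dB above -46 dBFS, reduced 1.5:1 to 12 dB above → -34 dBFS.
Stage 2: below threshold (-34 ≤ -28); passes unchanged; output -34 dBFS.
Stage 3: -34 dBFS is 5.8 dB over -39.8 dBFS; at 2:1 that becomes 2.9 dB over, giving -36.9 dBFS.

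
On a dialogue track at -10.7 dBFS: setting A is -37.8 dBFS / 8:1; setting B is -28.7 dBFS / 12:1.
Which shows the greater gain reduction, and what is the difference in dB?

A, by 7.2125 dB

A: GR = 27.1 − 27.1/8 = 23.7125 dB.
B: GR = 18 − 18/12 = 16.5 dB.
A reduces 7.2125 dB more.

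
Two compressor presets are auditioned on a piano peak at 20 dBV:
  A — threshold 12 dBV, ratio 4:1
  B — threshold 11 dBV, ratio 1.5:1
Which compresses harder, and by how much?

A, by 3 dB

A: GR = 8 − 8/4 = 6 dB.
B: GR = 9 − 9/1.5 = 3 dB.
A applies 3 dB more gain reduction.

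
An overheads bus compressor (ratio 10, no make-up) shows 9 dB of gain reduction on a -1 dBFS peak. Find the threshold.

Input is 10 dB above T (since output overshoot × R = input overshoot: (-10 − T)·10 = -1 − T gives T = -11 dBFS).
Check: -11 + (-1 − (-11))/10 = -11 + 1 = -10 dBFS. ✓

-11 dBFS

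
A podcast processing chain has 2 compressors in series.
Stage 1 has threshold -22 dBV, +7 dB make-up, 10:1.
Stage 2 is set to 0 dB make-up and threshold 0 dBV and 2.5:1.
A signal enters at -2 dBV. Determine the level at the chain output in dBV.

-13 dBV

Stage 1: -2 dBV is 20 dB over -22 dBV; at 10:1 that becomes 2 dB over, giving -20 dBV; +7 dB make-up → -13 dBV.
Stage 2: -13 dBV is at or below the 0 dBV threshold — no compression; output -13 dBV.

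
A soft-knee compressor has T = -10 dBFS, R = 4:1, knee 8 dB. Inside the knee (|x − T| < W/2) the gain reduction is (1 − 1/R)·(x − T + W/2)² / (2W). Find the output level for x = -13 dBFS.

-13.046875 dBFS

x − T + W/2 = -13 − (-10) + 4 = 1.
GR = (1 − 1/4) × 1² / 16 = 0.75 × 1 / 16 = 0.046875 dB.
Output = -13 − 0.046875 = -13.046875 dBFS.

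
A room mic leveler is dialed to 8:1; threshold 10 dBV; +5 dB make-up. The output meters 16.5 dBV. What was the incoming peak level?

Stripping the +5 dB make-up gives 11.5 dBV at the gain stage.
That's 1.5 dB above the 10 dBV threshold.
Before 8:1 compression the overshoot was 1.5 × 8 = 12 dB, so input = 10 + 12 = 22 dBV.

22 dBV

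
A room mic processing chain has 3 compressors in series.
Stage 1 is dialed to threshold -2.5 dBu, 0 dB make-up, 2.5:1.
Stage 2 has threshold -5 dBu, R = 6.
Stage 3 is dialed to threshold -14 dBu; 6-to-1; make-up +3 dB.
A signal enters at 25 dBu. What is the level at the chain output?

-9.125 dBu

Stage 1: 27.5 dB above -2.5 dBu, reduced 2.5:1 to 11 dB above → 8.5 dBu.
Stage 2: 8.5 dBu is 13.5 dB over -5 dBu; at 6:1 that becomes 2.25 dB over, giving -2.75 dBu.
Stage 3: -2.75 dBu is 11.25 dB over -14 dBu; at 6:1 that becomes 1.875 dB over, giving -12.125 dBu; +3 dB make-up → -9.125 dBu.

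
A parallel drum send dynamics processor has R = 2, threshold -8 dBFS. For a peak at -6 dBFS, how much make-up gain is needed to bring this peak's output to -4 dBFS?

The peak compresses to -8 + 2/2 = -7 dBFS.
To reach -4 dBFS requires -4 − (-7) = 3 dB of make-up.

3 dB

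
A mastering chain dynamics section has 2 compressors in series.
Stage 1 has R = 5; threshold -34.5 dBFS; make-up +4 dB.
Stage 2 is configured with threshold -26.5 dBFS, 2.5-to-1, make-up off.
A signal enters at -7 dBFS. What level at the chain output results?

-25.9 dBFS

Stage 1: overshoot 27.5 dB → 27.5/5 = 5.5 dB → -29 dBFS; +4 dB make-up → -25 dBFS.
Stage 2: -25 dBFS is 1.5 dB over -26.5 dBFS; at 2.5:1 that becomes 0.6 dB over, giving -25.9 dBFS.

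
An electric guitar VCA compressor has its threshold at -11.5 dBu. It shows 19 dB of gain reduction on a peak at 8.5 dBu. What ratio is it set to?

20:1

Input overshoot = 8.5 − (-11.5) = 20 dB.
Output overshoot = 20 − 19 = 1 dB.
Ratio = input overshoot / output overshoot = 20 / 1 = 20.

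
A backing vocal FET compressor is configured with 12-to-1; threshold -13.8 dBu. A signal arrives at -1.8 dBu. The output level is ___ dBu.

-12.8 dBu

Overshoot: -1.8 − (-13.8) = 12 dB.
12:1 compression reduces that to 12/12 = 1 dB over.
That puts the output at -12.8 dBu.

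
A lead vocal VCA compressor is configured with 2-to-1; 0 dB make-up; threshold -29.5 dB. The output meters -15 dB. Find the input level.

-0.5 dB

Post-compression overshoot = -15 − (-29.5) = 14.5 dB.
Undo the ratio: input overshoot = 14.5 × 2 = 29 dB, giving input = -0.5 dB.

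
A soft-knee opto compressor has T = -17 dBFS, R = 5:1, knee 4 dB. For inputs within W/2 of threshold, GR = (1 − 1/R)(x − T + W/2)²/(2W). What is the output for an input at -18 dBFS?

x − T + W/2 = -18 − (-17) + 2 = 1.
GR = (1 − 1/5) × 1² / 8 = 0.8 × 1 / 8 = 0.1 dB.
Output = -18 − 0.1 = -18.1 dBFS.

-18.1 dBFS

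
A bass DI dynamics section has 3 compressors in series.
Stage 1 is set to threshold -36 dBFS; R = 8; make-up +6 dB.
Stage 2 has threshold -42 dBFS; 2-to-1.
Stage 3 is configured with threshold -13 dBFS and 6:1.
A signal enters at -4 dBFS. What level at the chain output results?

Stage 1: overshoot 32 dB → 32/8 = 4 dB → -32 dBFS; +6 dB make-up → -26 dBFS.
Stage 2: -26 dBFS is 16 dB over -42 dBFS; at 2:1 that becomes 8 dB over, giving -34 dBFS.
Stage 3: below threshold (-34 ≤ -13); passes unchanged; output -34 dBFS.

-34 dBFS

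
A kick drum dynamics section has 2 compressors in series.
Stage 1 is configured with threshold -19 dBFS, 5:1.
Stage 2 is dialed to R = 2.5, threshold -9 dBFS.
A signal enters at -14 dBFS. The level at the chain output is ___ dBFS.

-18 dBFS

Stage 1: -14 dBFS is 5 dB over -19 dBFS; at 5:1 that becomes 1 dB over, giving -18 dBFS.
Stage 2: -18 dBFS ≤ -9 dBFS, so stage 2 doesn't engage; output -18 dBFS.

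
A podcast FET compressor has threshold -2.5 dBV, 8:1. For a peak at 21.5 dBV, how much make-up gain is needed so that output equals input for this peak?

The peak compresses to -2.5 + 24/8 = 0.5 dBV.
To reach 21.5 dBV requires 21.5 − 0.5 = 21 dB of make-up.

21 dB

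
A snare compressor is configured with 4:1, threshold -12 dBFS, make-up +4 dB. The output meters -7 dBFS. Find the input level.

-8 dBFS

Before make-up, the level was -7 − 4 = -11 dBFS.
The compressed level sits -11 − (-12) = 1 dB over threshold.
Undo the ratio: input overshoot = 1 × 4 = 4 dB, giving input = -8 dBFS.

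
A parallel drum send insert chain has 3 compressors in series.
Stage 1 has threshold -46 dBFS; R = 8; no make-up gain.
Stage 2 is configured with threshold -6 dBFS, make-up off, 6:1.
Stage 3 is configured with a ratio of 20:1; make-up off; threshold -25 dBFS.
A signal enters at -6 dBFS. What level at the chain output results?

-41 dBFS

Stage 1: 40 dB above -46 dBFS, reduced 8:1 to 5 dB above → -41 dBFS.
Stage 2: -41 dBFS is at or below the -6 dBFS threshold — no compression; output -41 dBFS.
Stage 3: below threshold (-41 ≤ -25); passes unchanged; output -41 dBFS.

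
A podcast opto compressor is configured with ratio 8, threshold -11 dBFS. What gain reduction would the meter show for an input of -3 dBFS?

-3 dBFS exceeds the threshold by 8 dB.
After 8:1 compression the overshoot becomes 8/8 = 1 dB.
GR = overshoot in − overshoot out = 8 − 1 = 7 dB.

7 dB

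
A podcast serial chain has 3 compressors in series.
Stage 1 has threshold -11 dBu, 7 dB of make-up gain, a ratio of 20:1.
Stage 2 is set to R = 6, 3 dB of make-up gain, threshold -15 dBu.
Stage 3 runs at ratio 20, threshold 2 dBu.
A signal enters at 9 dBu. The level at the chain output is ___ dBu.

Stage 1: 20 dB above -11 dBu, reduced 20:1 to 1 dB above → -10 dBu; +7 dB make-up → -3 dBu.
Stage 2: 12 dB above -15 dBu, reduced 6:1 to 2 dB above → -13 dBu; +3 dB make-up → -10 dBu.
Stage 3: below threshold (-10 ≤ 2); passes unchanged; output -10 dBu.

-10 dBu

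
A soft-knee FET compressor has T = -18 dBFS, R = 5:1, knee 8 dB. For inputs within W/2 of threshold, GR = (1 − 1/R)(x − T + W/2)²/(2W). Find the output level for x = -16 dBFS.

x − T + W/2 = -16 − (-18) + 4 = 6.
GR = (1 − 1/5) × 6² / 16 = 0.8 × 36 / 16 = 1.8 dB.
Output = -16 − 1.8 = -17.8 dBFS.

-17.8 dBFS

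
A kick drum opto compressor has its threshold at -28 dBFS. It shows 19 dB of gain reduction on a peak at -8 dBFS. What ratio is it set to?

Input overshoot = -8 − (-28) = 20 dB.
Output overshoot = 20 − 19 = 1 dB.
Ratio = input overshoot / output overshoot = 20 / 1 = 20.

20:1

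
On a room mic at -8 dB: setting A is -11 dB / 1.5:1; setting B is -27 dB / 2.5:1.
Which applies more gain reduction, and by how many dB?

A: overshoot 3 dB → output overshoot 2 dB → GR 1 dB.
B: overshoot 19 dB → output overshoot 7.6 dB → GR 11.4 dB.
Difference: 10.4 dB in favour of B.

B, by 10.4 dB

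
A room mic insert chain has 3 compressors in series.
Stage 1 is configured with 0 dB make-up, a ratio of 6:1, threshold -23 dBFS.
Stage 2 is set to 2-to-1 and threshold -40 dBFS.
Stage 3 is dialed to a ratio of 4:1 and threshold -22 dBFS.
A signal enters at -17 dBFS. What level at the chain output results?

Stage 1: overshoot 6 dB → 6/6 = 1 dB → -22 dBFS.
Stage 2: -22 dBFS is 18 dB over -40 dBFS; at 2:1 that becomes 9 dB over, giving -31 dBFS.
Stage 3: -31 dBFS is at or below the -22 dBFS threshold — no compression; output -31 dBFS.

-31 dBFS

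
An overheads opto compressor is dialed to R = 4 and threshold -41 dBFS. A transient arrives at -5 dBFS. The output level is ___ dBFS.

-5 dBFS sits 36 dB over threshold.
4:1 compression reduces that to 36/4 = 9 dB over.
Output = -41 + 9 = -32 dBFS.

-32 dBFS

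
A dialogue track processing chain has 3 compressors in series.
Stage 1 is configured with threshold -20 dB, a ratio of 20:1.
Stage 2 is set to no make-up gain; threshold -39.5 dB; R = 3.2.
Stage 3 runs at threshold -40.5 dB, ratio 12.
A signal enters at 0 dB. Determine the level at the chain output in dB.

-39.882812 dB

Stage 1: 20 dB above -20 dB, reduced 20:1 to 1 dB above → -19 dB.
Stage 2: 20.5 dB above -39.5 dB, reduced 3.2:1 to 6.40625 dB above → -33.09375 dB.
Stage 3: overshoot 7.40625 dB → 7.40625/12 = 0.617188 dB → -39.882812 dB.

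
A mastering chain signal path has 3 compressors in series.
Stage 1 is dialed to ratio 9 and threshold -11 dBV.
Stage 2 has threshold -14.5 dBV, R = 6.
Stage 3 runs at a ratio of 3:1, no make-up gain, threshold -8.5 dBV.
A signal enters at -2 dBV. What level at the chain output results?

-13.75 dBV

Stage 1: 9 dB above -11 dBV, reduced 9:1 to 1 dB above → -10 dBV.
Stage 2: overshoot 4.5 dB → 4.5/6 = 0.75 dB → -13.75 dBV.
Stage 3: -13.75 dBV is at or below the -8.5 dBV threshold — no compression; output -13.75 dBV.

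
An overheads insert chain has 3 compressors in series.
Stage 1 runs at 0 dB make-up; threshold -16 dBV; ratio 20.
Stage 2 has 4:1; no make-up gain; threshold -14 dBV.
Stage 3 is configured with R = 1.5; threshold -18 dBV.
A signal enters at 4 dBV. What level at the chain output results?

Stage 1: overshoot 20 dB → 20/20 = 1 dB → -15 dBV.
Stage 2: -15 dBV ≤ -14 dBV, so stage 2 doesn't engage; output -15 dBV.
Stage 3: -15 dBV is 3 dB over -18 dBV; at 1.5:1 that becomes 2 dB over, giving -16 dBV.

-16 dBV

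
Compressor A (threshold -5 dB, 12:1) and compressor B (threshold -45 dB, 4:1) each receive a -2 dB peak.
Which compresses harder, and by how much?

B, by 29.5 dB

A: overshoot 3 dB → output overshoot 0.25 dB → GR 2.75 dB.
B: overshoot 43 dB → output overshoot 10.75 dB → GR 32.25 dB.
B reduces 29.5 dB more.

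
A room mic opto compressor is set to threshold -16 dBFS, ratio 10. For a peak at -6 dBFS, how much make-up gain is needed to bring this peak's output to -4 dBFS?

Overshoot 10 dB → 10/10 = 1 dB after compression, so the compressed level is -16 + 1 = -15 dBFS.
Make-up = target − compressed = -4 − (-15) = 11 dB.

11 dB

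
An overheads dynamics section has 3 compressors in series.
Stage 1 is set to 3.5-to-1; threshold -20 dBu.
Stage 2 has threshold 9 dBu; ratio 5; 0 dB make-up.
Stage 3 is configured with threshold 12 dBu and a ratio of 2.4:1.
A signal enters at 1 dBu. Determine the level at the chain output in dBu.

-14 dBu

Stage 1: 1 dBu is 21 dB over -20 dBu; at 3.5:1 that becomes 6 dB over, giving -14 dBu.
Stage 2: -14 dBu ≤ 9 dBu, so stage 2 doesn't engage; output -14 dBu.
Stage 3: below threshold (-14 ≤ 12); passes unchanged; output -14 dBu.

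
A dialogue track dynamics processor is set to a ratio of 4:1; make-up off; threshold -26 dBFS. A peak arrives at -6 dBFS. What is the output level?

-21 dBFS

-6 dBFS sits 20 dB over threshold.
4:1 compression reduces that to 20/4 = 5 dB over.
So the level is -26 + 5 = -21 dBFS.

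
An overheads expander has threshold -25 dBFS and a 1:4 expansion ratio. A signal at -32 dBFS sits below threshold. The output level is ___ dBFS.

The input is 7 dB below the -25 dBFS threshold.
A 1:4 expander multiplies undershoot by 4: 7 × 4 = 28 dB below threshold.
Output = -25 − 28 = -53 dBFS.

-53 dBFS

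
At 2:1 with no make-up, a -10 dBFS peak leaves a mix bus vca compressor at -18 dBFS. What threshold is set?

-26 dBFS

Gain reduction = -10 − (-18) = 8 dB; output overshoot = GR / (R − 1) = 8 / 1 = 8 dB.
Threshold = output − output overshoot = -18 − 8 = -26 dBFS.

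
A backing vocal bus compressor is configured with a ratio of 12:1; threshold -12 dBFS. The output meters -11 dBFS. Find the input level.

The compressed level sits -11 − (-12) = 1 dB over threshold.
Before 12:1 compression the overshoot was 1 × 12 = 12 dB, so input = -12 + 12 = 0 dBFS.

0 dBFS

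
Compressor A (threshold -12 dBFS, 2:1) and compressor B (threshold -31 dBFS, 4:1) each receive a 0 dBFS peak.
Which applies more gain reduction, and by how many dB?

A: GR = 12 − 12/2 = 6 dB.
B: GR = 31 − 31/4 = 23.25 dB.
B applies 17.25 dB more gain reduction.

B, by 17.25 dB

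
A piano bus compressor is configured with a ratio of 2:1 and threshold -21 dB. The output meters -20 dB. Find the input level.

Post-compression overshoot = -20 − (-21) = 1 dB.
Before 2:1 compression the overshoot was 1 × 2 = 2 dB, so input = -21 + 2 = -19 dB.

-19 dB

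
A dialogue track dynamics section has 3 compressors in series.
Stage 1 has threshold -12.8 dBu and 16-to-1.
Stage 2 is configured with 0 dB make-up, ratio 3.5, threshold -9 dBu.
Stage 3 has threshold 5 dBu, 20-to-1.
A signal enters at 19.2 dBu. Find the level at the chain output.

Stage 1: 19.2 dBu is 32 dB over -12.8 dBu; at 16:1 that becomes 2 dB over, giving -10.8 dBu.
Stage 2: -10.8 dBu is at or below the -9 dBu threshold — no compression; output -10.8 dBu.
Stage 3: -10.8 dBu ≤ 5 dBu, so stage 3 doesn't engage; output -10.8 dBu.

-10.8 dBu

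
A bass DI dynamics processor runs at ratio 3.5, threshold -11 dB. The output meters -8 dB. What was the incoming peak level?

-0.5 dB

The compressed level sits -8 − (-11) = 3 dB over threshold.
Before 3.5:1 compression the overshoot was 3 × 3.5 = 10.5 dB, so input = -11 + 10.5 = -0.5 dB.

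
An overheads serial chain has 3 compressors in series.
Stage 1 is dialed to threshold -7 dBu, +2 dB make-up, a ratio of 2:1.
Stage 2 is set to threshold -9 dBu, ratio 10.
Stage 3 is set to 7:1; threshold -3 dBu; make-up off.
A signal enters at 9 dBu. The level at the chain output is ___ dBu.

-7.8 dBu

Stage 1: 9 dBu is 16 dB over -7 dBu; at 2:1 that becomes 8 dB over, giving 1 dBu; +2 dB make-up → 3 dBu.
Stage 2: overshoot 12 dB → 12/10 = 1.2 dB → -7.8 dBu.
Stage 3: -7.8 dBu ≤ -3 dBu, so stage 3 doesn't engage; output -7.8 dBu.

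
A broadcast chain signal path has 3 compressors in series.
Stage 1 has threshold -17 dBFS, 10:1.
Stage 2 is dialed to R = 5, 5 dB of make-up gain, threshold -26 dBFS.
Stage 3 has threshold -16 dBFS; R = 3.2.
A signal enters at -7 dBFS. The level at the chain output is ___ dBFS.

Stage 1: -7 dBFS is 10 dB over -17 dBFS; at 10:1 that becomes 1 dB over, giving -16 dBFS.
Stage 2: -16 dBFS is 10 dB over -26 dBFS; at 5:1 that becomes 2 dB over, giving -24 dBFS; +5 dB make-up → -19 dBFS.
Stage 3: -19 dBFS is at or below the -16 dBFS threshold — no compression; output -19 dBFS.

-19 dBFS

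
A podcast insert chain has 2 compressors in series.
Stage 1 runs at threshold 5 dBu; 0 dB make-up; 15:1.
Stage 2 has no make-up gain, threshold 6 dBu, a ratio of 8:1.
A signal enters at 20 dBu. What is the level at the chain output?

Stage 1: 15 dB above 5 dBu, reduced 15:1 to 1 dB above → 6 dBu.
Stage 2: below threshold (6 ≤ 6); passes unchanged; output 6 dBu.

6 dBu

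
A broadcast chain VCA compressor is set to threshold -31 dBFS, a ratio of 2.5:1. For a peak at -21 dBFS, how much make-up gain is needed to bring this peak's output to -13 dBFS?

Without make-up, output = threshold + overshoot/2.5 = -31 + 4 = -27 dBFS.
Gap to target: 14 dB.

14 dB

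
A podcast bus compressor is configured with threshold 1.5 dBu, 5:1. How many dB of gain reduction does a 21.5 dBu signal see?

16 dB

Overshoot = 21.5 − 1.5 = 20 dB.
At 5:1, output sits 20/5 = 4 dB above threshold.
GR = overshoot in − overshoot out = 20 − 4 = 16 dB.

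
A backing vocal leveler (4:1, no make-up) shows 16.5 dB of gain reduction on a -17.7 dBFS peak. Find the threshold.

Gain reduction = -17.7 − (-34.2) = 16.5 dB; output overshoot = GR / (R − 1) = 16.5 / 3 = 5.5 dB.
Threshold = output − output overshoot = -34.2 − 5.5 = -39.7 dBFS.

-39.7 dBFS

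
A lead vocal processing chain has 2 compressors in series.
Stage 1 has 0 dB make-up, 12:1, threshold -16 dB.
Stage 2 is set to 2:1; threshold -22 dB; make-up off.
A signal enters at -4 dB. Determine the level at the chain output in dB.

Stage 1: 12 dB above -16 dB, reduced 12:1 to 1 dB above → -15 dB.
Stage 2: overshoot 7 dB → 7/2 = 3.5 dB → -18.5 dB.

-18.5 dB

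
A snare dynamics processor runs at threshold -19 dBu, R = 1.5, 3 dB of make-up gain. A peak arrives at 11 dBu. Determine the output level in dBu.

4 dBu

The input is 30 dB above the -19 dBu threshold.
At 1.5:1 the overshoot is divided by 1.5, leaving 20 dB above threshold.
That puts the output at 1 dBu; make-up adds 3 dB, giving 4 dBu.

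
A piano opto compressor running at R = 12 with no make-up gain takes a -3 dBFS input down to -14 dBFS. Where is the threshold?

-15 dBFS

Input is 12 dB above T (since output overshoot × R = input overshoot: (-14 − T)·12 = -3 − T gives T = -15 dBFS).
Check: -15 + (-3 − (-15))/12 = -15 + 1 = -14 dBFS. ✓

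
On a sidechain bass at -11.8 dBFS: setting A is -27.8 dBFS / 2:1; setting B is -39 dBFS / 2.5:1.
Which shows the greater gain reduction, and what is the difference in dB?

B, by 8.32 dB

A: overshoot 16 dB → output overshoot 8 dB → GR 8 dB.
B: overshoot 27.2 dB → output overshoot 10.88 dB → GR 16.32 dB.
B applies 8.32 dB more gain reduction.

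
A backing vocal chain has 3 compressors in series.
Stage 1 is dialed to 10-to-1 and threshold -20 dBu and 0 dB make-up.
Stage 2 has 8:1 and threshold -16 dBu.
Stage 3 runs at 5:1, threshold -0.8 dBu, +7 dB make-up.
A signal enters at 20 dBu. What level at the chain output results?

-9 dBu

Stage 1: overshoot 40 dB → 40/10 = 4 dB → -16 dBu.
Stage 2: -16 dBu ≤ -16 dBu, so stage 2 doesn't engage; output -16 dBu.
Stage 3: below threshold (-16 ≤ -0.8); passes unchanged; make-up brings it to -9 dBu.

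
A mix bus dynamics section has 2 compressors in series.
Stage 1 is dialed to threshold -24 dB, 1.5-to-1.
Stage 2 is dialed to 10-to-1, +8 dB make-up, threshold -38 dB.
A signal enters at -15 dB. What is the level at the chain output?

-28 dB

Stage 1: 9 dB above -24 dB, reduced 1.5:1 to 6 dB above → -18 dB.
Stage 2: -18 dB is 20 dB over -38 dB; at 10:1 that becomes 2 dB over, giving -36 dB; +8 dB make-up → -28 dB.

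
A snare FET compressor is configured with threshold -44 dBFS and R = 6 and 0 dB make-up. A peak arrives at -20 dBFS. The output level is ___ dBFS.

The input is 24 dB above the -44 dBFS threshold.
6:1 compression reduces that to 24/6 = 4 dB over.
Output = -44 + 4 = -40 dBFS.

-40 dBFS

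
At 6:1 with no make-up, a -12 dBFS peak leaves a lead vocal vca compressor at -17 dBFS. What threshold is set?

Let T be the threshold. Output overshoot = (input overshoot)/R, so -17 − T = (-12 − T)/6.
6·(-17 − T) = -12 − T → 5·T = -102 − (-12) = -90.
T = -90/5 = -18 dBFS.

-18 dBFS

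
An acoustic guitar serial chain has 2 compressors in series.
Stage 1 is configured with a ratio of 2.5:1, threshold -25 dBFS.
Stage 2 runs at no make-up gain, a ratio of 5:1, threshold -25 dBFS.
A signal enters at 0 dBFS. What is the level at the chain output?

-23 dBFS

Stage 1: 0 dBFS is 25 dB over -25 dBFS; at 2.5:1 that becomes 10 dB over, giving -15 dBFS.
Stage 2: 10 dB above -25 dBFS, reduced 5:1 to 2 dB above → -23 dBFS.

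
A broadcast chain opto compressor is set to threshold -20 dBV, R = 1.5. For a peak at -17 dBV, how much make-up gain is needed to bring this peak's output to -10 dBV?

Overshoot 3 dB → 3/1.5 = 2 dB after compression, so the compressed level is -20 + 2 = -18 dBV.
Make-up = target − compressed = -10 − (-18) = 8 dB.

8 dB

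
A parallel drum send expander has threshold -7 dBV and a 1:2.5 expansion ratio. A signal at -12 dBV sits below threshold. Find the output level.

Below threshold, a 1:2.5 expander applies gain = (2.5−1)×(T − x) of attenuation.
(2.5−1) × 5 = 7.5 dB, so output = -12 − 7.5 = -19.5 dBV.

-19.5 dBV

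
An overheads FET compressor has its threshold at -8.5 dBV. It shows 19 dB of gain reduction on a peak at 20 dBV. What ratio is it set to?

Input overshoot = 20 − (-8.5) = 28.5 dB.
Output overshoot = 28.5 − 19 = 9.5 dB.
Ratio = input overshoot / output overshoot = 28.5 / 9.5 = 3.

3:1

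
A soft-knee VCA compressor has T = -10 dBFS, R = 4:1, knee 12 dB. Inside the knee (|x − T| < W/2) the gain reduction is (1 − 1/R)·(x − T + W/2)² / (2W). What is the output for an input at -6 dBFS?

-9.125 dBFS

x − T + W/2 = -6 − (-10) + 6 = 10.
GR = (1 − 1/4) × 10² / 24 = 0.75 × 100 / 24 = 3.125 dB.
Output = -6 − 3.125 = -9.125 dBFS.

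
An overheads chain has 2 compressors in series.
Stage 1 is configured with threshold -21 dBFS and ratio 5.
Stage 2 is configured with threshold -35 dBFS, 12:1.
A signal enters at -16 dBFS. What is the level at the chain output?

Stage 1: -16 dBFS is 5 dB over -21 dBFS; at 5:1 that becomes 1 dB over, giving -20 dBFS.
Stage 2: overshoot 15 dB → 15/12 = 1.25 dB → -33.75 dBFS.

-33.75 dBFS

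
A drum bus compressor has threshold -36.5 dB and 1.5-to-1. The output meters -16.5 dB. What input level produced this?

-6.5 dB

That's 20 dB above the -36.5 dB threshold.
Before 1.5:1 compression the overshoot was 20 × 1.5 = 30 dB, so input = -36.5 + 30 = -6.5 dB.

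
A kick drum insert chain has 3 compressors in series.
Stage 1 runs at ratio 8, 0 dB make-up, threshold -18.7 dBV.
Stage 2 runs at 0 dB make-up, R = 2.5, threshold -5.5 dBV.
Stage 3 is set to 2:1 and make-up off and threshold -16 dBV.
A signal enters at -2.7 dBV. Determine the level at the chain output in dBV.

Stage 1: overshoot 16 dB → 16/8 = 2 dB → -16.7 dBV.
Stage 2: below threshold (-16.7 ≤ -5.5); passes unchanged; output -16.7 dBV.
Stage 3: -16.7 dBV ≤ -16 dBV, so stage 3 doesn't engage; output -16.7 dBV.

-16.7 dBV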